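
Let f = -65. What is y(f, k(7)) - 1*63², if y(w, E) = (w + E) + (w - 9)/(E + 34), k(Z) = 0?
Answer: -68615/17 ≈ -4036.2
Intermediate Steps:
y(w, E) = E + w + (-9 + w)/(34 + E) (y(w, E) = (E + w) + (-9 + w)/(34 + E) = E + w + (-9 + w)/(34 + E))
y(f, k(7)) - 1*63² = (-9 + 0² + 34*0 + 35*(-65) + 0*(-65))/(34 + 0) - 1*63² = (-9 + 0 + 0 - 2275 + 0)/34 - 1*3969 = (1/34)*(-2284) - 3969 = -1142/17 - 3969 = -68615/17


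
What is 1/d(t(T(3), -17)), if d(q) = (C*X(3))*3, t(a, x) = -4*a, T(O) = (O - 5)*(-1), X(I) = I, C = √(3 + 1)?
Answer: 1/18 ≈ 0.055556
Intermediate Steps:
C = 2 (C = √4 = 2)
T(O) = 5 - O (T(O) = (-5 + O)*(-1) = 5 - O)
d(q) = 18 (d(q) = (2*3)*3 = 6*3 = 18)
1/d(t(T(3), -17)) = 1/18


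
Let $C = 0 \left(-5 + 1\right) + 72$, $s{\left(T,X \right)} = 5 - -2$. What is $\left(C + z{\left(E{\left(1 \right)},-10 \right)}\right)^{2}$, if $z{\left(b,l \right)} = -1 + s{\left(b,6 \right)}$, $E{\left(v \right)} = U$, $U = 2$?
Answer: $6084$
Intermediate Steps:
$E{\left(v \right)} = 2$
$s{\left(T,X \right)} = 7$ ($s{\left(T,X \right)} = 5 + 2 = 7$)
$z{\left(b,l \right)} = 6$ ($z{\left(b,l \right)} = -1 + 7 = 6$)
$C = 72$ ($C = 0 \left(-4\right) + 72 = 0 + 72 = 72$)
$\left(C + z{\left(E{\left(1 \right)},-10 \right)}\right)^{2} = \left(72 + 6\right)^{2} = 78^{2} = 6084$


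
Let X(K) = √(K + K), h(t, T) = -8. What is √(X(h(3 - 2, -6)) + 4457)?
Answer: √(4457 + 4*I) ≈ 66.761 + 0.03*I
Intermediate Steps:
X(K) = √2*√K (X(K) = √(2*K) = √2*√K)
√(X(h(3 - 2, -6)) + 4457) = √(√2*√(-8) + 4457) = √(√2*(2*I*√2) + 4457) = √(4*I + 4457) = √(4457 + 4*I)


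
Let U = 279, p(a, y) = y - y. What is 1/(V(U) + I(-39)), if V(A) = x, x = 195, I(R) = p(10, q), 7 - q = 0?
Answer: 1/195 ≈ 0.0051282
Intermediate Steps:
q = 7 (q = 7 - 1*0 = 7 + 0 = 7)
p(a, y) = 0
I(R) = 0
V(A) = 195
1/(V(U) + I(-39)) = 1/(195 + 0) = 1/195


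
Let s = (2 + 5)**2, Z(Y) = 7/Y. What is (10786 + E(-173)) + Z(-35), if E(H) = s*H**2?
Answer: 7386534/5 ≈ 1.4773e+6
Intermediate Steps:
s = 49 (s = 7**2 = 49)
E(H) = 49*H**2
(10786 + E(-173)) + Z(-35) = (10786 + 49*(-173)**2) + 7/(-35) = (10786 + 49*29929) + 7*(-1/35) = (10786 + 1466521) - 1/5 = 1477307 - 1/5 = 7386534/5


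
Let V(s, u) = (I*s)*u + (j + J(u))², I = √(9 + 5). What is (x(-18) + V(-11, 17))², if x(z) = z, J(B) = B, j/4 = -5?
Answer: 489647 + 3366*√14 ≈ 5.0224e+5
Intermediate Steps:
j = -20 (j = 4*(-5) = -20)
I = √14 ≈ 3.7417
V(s, u) = (-20 + u)² + s*u*√14 (V(s, u) = (√14*s)*u + (-20 + u)² = (s*√14)*u + (-20 + u)² = s*u*√14 + (-20 + u)² = (-20 + u)² + s*u*√14)
(x(-18) + V(-11, 17))² = (-18 + ((-20 + 17)² - 11*17*√14))² = (-18 + ((-3)² - 187*√14))² = (-18 + (9 - 187*√14))² = (-9 - 187*√14)²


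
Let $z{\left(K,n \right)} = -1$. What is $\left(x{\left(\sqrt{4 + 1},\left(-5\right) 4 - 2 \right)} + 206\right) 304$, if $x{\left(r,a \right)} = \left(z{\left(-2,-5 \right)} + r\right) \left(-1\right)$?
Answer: $62928 - 304 \sqrt{5} \approx 62248.0$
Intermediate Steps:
$x{\left(r,a \right)} = 1 - r$ ($x{\left(r,a \right)} = \left(-1 + r\right) \left(-1\right) = 1 - r$)
$\left(x{\left(\sqrt{4 + 1},\left(-5\right) 4 - 2 \right)} + 206\right) 304 = \left(\left(1 - \sqrt{4 + 1}\right) + 206\right) 304 = \left(\left(1 - \sqrt{5}\right) + 206\right) 304 = \left(207 - \sqrt{5}\right) 304 = 62928 - 304 \sqrt{5}$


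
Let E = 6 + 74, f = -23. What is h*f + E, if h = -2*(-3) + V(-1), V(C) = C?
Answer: -35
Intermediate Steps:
h = 5 (h = -2*(-3) - 1 = 6 - 1 = 5)
E = 80
h*f + E = 5*(-23) + 80 = -115 + 80 = -35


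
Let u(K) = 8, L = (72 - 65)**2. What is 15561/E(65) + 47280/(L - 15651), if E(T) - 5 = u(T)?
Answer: 9314157/7801 ≈ 1194.0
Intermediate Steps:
L = 49 (L = 7**2 = 49)
E(T) = 13 (E(T) = 5 + 8 = 13)
15561/E(65) + 47280/(L - 15651) = 15561/13 + 47280/(49 - 15651) = 15561*(1/13) + 47280/(-15602) = 1197 + 47280*(-1/15602) = 1197 - 23640/7801 = 9314157/7801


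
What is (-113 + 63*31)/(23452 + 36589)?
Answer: 1840/60041 ≈ 0.030646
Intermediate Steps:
(-113 + 63*31)/(23452 + 36589) = (-113 + 1953)/60041 = 1840*(1/60041) = 1840/60041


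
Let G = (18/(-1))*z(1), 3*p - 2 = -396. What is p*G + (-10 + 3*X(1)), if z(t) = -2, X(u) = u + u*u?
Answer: -4732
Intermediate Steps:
X(u) = u + u²
p = -394/3 (p = ⅔ + (⅓)*(-396) = ⅔ - 132 = -394/3 ≈ -131.33)
G = 36 (G = (18/(-1))*(-2) = (18*(-1))*(-2) = -18*(-2) = 36)
p*G + (-10 + 3*X(1)) = -394/3*36 + (-10 + 3*(1*(1 + 1))) = -4728 + (-10 + 3*(1*2)) = -4728 + (-10 + 3*2) = -4728 + (-10 + 6) = -4728 - 4 = -4732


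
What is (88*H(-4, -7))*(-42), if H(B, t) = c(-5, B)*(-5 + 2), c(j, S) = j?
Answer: -55440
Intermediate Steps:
H(B, t) = 15 (H(B, t) = -5*(-5 + 2) = -5*(-3) = 15)
(88*H(-4, -7))*(-42) = (88*15)*(-42) = 1320*(-42) = -55440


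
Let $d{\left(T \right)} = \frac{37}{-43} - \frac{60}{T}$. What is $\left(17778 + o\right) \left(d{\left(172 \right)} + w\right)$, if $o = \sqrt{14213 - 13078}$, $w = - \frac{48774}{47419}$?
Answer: $- \frac{81122258460}{2039017} - \frac{4563070 \sqrt{1135}}{2039017} \approx -39860.0$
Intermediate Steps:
$d{\left(T \right)} = - \frac{37}{43} - \frac{60}{T}$ ($d{\left(T \right)} = 37 \left(- \frac{1}{43}\right) - \frac{60}{T} = - \frac{37}{43} - \frac{60}{T}$)
$w = - \frac{48774}{47419}$ ($w = \left(-48774\right) \frac{1}{47419} = - \frac{48774}{47419} \approx -1.0286$)
$o = \sqrt{1135} \approx 33.69$
$\left(17778 + o\right) \left(d{\left(172 \right)} + w\right) = \left(17778 + \sqrt{1135}\right) \left(\left(- \frac{37}{43} - \frac{60}{172}\right) - \frac{48774}{47419}\right) = \left(17778 + \sqrt{1135}\right) \left(\left(- \frac{37}{43} - \frac{15}{43}\right) - \frac{48774}{47419}\right) = \left(17778 + \sqrt{1135}\right) \left(- \frac{52}{43} - \frac{48774}{47419}\right) = \left(17778 + \sqrt{1135}\right) \left(- \frac{4563070}{2039017}\right) = - \frac{81122258460}{2039017} - \frac{4563070 \sqrt{1135}}{2039017}$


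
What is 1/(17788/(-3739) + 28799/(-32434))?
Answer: -121270726/684615453 ≈ -0.17714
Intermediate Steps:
1/(17788/(-3739) + 28799/(-32434)) = 1/(17788*(-1/3739) + 28799*(-1/32434)) = 1/(-17788/3739 - 28799/32434) = 1/(-684615453/121270726) = -121270726/684615453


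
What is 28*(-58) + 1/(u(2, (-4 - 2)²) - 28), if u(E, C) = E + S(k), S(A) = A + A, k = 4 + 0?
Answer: -29233/18 ≈ -1624.1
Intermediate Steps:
k = 4
S(A) = 2*A
u(E, C) = 8 + E (u(E, C) = E + 2*4 = E + 8 = 8 + E)
28*(-58) + 1/(u(2, (-4 - 2)²) - 28) = 28*(-58) + 1/((8 + 2) - 28) = -1624 + 1/(10 - 28) = -1624 + 1/(-18) = -1624 - 1/18 = -29233/18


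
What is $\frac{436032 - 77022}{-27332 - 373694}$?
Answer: $- \frac{179505}{200513} \approx -0.89523$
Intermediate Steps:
$\frac{436032 - 77022}{-27332 - 373694} = \frac{359010}{-401026} = 359010 \left(- \frac{1}{401026}\right) = - \frac{179505}{200513}$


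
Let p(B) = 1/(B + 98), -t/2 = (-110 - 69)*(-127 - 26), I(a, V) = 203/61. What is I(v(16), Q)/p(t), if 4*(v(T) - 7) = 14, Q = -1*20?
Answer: -11099228/61 ≈ -1.8195e+5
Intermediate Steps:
Q = -20
v(T) = 21/2 (v(T) = 7 + (¼)*14 = 7 + 7/2 = 21/2)
I(a, V) = 203/61 (I(a, V) = 203*(1/61) = 203/61)
t = -54774 (t = -2*(-110 - 69)*(-127 - 26) = -(-358)*(-153) = -2*27387 = -54774)
p(B) = 1/(98 + B)
I(v(16), Q)/p(t) = 203/(61*(1/(98 - 54774))) = 203/(61*(1/(-54676))) = 203/(61*(-1/54676)) = (203/61)*(-54676) = -11099228/61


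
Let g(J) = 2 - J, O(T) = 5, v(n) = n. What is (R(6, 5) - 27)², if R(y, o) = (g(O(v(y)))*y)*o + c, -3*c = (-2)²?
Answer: 126025/9 ≈ 14003.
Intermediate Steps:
c = -4/3 (c = -⅓*(-2)² = -⅓*4 = -4/3 ≈ -1.3333)
R(y, o) = -4/3 - 3*o*y (R(y, o) = ((2 - 1*5)*y)*o - 4/3 = ((2 - 5)*y)*o - 4/3 = (-3*y)*o - 4/3 = -3*o*y - 4/3 = -4/3 - 3*o*y)
(R(6, 5) - 27)² = ((-4/3 - 3*5*6) - 27)² = ((-4/3 - 90) - 27)² = (-274/3 - 27)² = (-355/3)² = 126025/9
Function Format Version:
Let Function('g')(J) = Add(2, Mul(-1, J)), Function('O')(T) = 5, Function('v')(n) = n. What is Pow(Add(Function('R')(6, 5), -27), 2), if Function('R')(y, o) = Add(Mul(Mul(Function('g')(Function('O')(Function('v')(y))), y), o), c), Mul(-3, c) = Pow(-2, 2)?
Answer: Rational(126025, 9) ≈ 14003.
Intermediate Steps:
c = Rational(-4, 3) (c = Mul(Rational(-1, 3), Pow(-2, 2)) = Mul(Rational(-1, 3), 4) = Rational(-4, 3) ≈ -1.3333)
Function('R')(y, o) = Add(Rational(-4, 3), Mul(-3, o, y)) (Function('R')(y, o) = Add(Mul(Mul(Add(2, Mul(-1, 5)), y), o), Rational(-4, 3)) = Add(Mul(Mul(Add(2, -5), y), o), Rational(-4, 3)) = Add(Mul(Mul(-3, y), o), Rational(-4, 3)) = Add(Mul(-3, o, y), Rational(-4, 3)) = Add(Rational(-4, 3), Mul(-3, o, y)))
Pow(Add(Function('R')(6, 5), -27), 2) = Pow(Add(Add(Rational(-4, 3), Mul(-3, 5, 6)), -27), 2) = Pow(Add(Add(Rational(-4, 3), -90), -27), 2) = Pow(Add(Rational(-274, 3), -27), 2) = Pow(Rational(-355, 3), 2) = Rational(126025, 9)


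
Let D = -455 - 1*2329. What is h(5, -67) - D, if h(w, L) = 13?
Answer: 2797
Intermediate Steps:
D = -2784 (D = -455 - 2329 = -2784)
h(5, -67) - D = 13 - 1*(-2784) = 13 + 2784 = 2797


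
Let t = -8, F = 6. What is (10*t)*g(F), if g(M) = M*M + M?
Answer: -3360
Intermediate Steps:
g(M) = M + M² (g(M) = M² + M = M + M²)
(10*t)*g(F) = (10*(-8))*(6*(1 + 6)) = -480*7 = -80*42 = -3360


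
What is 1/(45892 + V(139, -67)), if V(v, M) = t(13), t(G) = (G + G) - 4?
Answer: 1/45914 ≈ 2.1780e-5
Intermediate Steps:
t(G) = -4 + 2*G (t(G) = 2*G - 4 = -4 + 2*G)
V(v, M) = 22 (V(v, M) = -4 + 2*13 = -4 + 26 = 22)
1/(45892 + V(139, -67)) = 1/(45892 + 22) = 1/45914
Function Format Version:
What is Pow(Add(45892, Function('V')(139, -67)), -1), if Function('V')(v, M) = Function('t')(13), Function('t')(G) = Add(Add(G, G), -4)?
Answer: Rational(1, 45914) ≈ 2.1780e-5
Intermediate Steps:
Function('t')(G) = Add(-4, Mul(2, G)) (Function('t')(G) = Add(Mul(2, G), -4) = Add(-4, Mul(2, G)))
Function('V')(v, M) = 22 (Function('V')(v, M) = Add(-4, Mul(2, 13)) = Add(-4, 26) = 22)
Pow(Add(45892, Function('V')(139, -67)), -1) = Pow(Add(45892, 22), -1) = Pow(45914, -1) = Rational(1, 45914)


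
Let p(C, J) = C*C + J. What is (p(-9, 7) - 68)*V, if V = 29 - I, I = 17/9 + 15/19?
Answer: 90020/171 ≈ 526.43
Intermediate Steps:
p(C, J) = J + C**2 (p(C, J) = C**2 + J = J + C**2)
I = 458/171 (I = 17*(1/9) + 15*(1/19) = 17/9 + 15/19 = 458/171 ≈ 2.6784)
V = 4501/171 (V = 29 - 1*458/171 = 29 - 458/171 = 4501/171 ≈ 26.322)
(p(-9, 7) - 68)*V = ((7 + (-9)**2) - 68)*(4501/171) = ((7 + 81) - 68)*(4501/171) = (88 - 68)*(4501/171) = 20*(4501/171) = 90020/171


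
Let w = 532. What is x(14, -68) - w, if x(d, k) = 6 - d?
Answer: -540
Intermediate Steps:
x(14, -68) - w = (6 - 1*14) - 1*532 = (6 - 14) - 532 = -8 - 532 = -540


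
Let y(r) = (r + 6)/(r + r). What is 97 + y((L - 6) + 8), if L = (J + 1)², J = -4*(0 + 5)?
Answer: 23597/242 ≈ 97.508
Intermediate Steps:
J = -20 (J = -4*5 = -20)
L = 361 (L = (-20 + 1)² = (-19)² = 361)
y(r) = (6 + r)/(2*r) (y(r) = (6 + r)/((2*r)) = (6 + r)*(1/(2*r)) = (6 + r)/(2*r))
97 + y((L - 6) + 8) = 97 + (6 + ((361 - 6) + 8))/(2*((361 - 6) + 8)) = 97 + (6 + (355 + 8))/(2*(355 + 8)) = 97 + (½)*(6 + 363)/363 = 97 + (½)*(1/363)*369 = 97 + 123/242 = 23597/242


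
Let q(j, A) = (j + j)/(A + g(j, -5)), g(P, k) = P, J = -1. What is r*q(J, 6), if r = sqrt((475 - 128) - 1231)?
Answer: -4*I*sqrt(221)/5 ≈ -11.893*I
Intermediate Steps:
q(j, A) = 2*j/(A + j) (q(j, A) = (j + j)/(A + j) = (2*j)/(A + j) = 2*j/(A + j))
r = 2*I*sqrt(221) (r = sqrt(347 - 1231) = sqrt(-884) = 2*I*sqrt(221) ≈ 29.732*I)
r*q(J, 6) = (2*I*sqrt(221))*(2*(-1)/(6 - 1)) = (2*I*sqrt(221))*(2*(-1)/5) = (2*I*sqrt(221))*(2*(-1)*(1/5)) = (2*I*sqrt(221))*(-2/5) = -4*I*sqrt(221)/5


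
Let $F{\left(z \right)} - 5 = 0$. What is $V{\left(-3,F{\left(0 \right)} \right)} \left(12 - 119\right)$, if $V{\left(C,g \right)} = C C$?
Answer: $-963$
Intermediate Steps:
$F{\left(z \right)} = 5$ ($F{\left(z \right)} = 5 + 0 = 5$)
$V{\left(C,g \right)} = C^{2}$
$V{\left(-3,F{\left(0 \right)} \right)} \left(12 - 119\right) = \left(-3\right)^{2} \left(12 - 119\right) = 9 \left(-107\right) = -963$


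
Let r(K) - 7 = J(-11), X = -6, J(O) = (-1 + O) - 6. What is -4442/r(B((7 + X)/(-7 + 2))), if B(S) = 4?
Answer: 4442/11 ≈ 403.82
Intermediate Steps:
J(O) = -7 + O
r(K) = -11 (r(K) = 7 + (-7 - 11) = 7 - 18 = -11)
-4442/r(B((7 + X)/(-7 + 2))) = -4442/(-11) = -4442*(-1/11) = 4442/11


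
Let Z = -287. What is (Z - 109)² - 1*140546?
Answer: 16270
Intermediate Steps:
(Z - 109)² - 1*140546 = (-287 - 109)² - 1*140546 = (-396)² - 140546 = 156816 - 140546 = 16270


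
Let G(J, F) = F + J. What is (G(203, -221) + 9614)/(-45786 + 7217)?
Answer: -9596/38569 ≈ -0.24880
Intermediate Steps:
(G(203, -221) + 9614)/(-45786 + 7217) = ((-221 + 203) + 9614)/(-45786 + 7217) = (-18 + 9614)/(-38569) = 9596*(-1/38569) = -9596/38569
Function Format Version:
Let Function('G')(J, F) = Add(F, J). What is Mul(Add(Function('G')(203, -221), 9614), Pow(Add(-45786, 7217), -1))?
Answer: Rational(-9596, 38569) ≈ -0.24880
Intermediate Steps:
Mul(Add(Function('G')(203, -221), 9614), Pow(Add(-45786, 7217), -1)) = Mul(Add(Add(-221, 203), 9614), Pow(Add(-45786, 7217), -1)) = Mul(Add(-18, 9614), Pow(-38569, -1)) = Mul(9596, Rational(-1, 38569)) = Rational(-9596, 38569)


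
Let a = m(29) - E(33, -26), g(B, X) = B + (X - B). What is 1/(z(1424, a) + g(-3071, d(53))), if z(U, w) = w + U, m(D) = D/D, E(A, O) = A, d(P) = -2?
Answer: 1/1390 ≈ 0.00071942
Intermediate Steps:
m(D) = 1
g(B, X) = X
a = -32 (a = 1 - 1*33 = 1 - 33 = -32)
z(U, w) = U + w
1/(z(1424, a) + g(-3071, d(53))) = 1/((1424 - 32) - 2) = 1/(1392 - 2) = 1/1390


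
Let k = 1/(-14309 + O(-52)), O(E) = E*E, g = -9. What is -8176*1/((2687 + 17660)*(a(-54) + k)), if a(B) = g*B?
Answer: -94882480/114757670063 ≈ -0.00082681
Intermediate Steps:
O(E) = E²
a(B) = -9*B
k = -1/11605 (k = 1/(-14309 + (-52)²) = 1/(-14309 + 2704) = 1/(-11605) = -1/11605 ≈ -8.6170e-5)
-8176*1/((2687 + 17660)*(a(-54) + k)) = -8176*1/((2687 + 17660)*(-9*(-54) - 1/11605)) = -8176*1/(20347*(486 - 1/11605)) = -8176/((5640029/11605)*20347) = -8176/114757670063/11605 = -8176*11605/114757670063 = -94882480/114757670063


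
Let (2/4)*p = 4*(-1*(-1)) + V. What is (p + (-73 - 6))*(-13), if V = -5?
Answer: 1053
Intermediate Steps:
p = -2 (p = 2*(4*(-1*(-1)) - 5) = 2*(4*1 - 5) = 2*(4 - 5) = 2*(-1) = -2)
(p + (-73 - 6))*(-13) = (-2 + (-73 - 6))*(-13) = (-2 - 79)*(-13) = -81*(-13) = 1053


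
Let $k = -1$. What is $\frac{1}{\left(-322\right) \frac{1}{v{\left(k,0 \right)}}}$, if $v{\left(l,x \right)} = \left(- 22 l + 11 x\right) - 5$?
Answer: $- \frac{17}{322} \approx -0.052795$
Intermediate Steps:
$v{\left(l,x \right)} = -5 - 22 l + 11 x$
$\frac{1}{\left(-322\right) \frac{1}{v{\left(k,0 \right)}}} = \frac{1}{\left(-322\right) \frac{1}{-5 - -22 + 11 \cdot 0}} = \frac{1}{\left(-322\right) \frac{1}{-5 + 22 + 0}} = \frac{1}{\left(-322\right) \frac{1}{17}} = \frac{1}{- \frac{322}{17}} = - \frac{17}{322}$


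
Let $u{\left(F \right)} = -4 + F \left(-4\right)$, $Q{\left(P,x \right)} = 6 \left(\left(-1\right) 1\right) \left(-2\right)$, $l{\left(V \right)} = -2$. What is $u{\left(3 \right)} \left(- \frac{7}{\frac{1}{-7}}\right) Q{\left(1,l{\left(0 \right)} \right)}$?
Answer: $-9408$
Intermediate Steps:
$Q{\left(P,x \right)} = 12$ ($Q{\left(P,x \right)} = 6 \left(-1\right) \left(-2\right) = \left(-6\right) \left(-2\right) = 12$)
$u{\left(F \right)} = -4 - 4 F$
$u{\left(3 \right)} \left(- \frac{7}{\frac{1}{-7}}\right) Q{\left(1,l{\left(0 \right)} \right)} = \left(-4 - 12\right) \left(- \frac{7}{\frac{1}{-7}}\right) 12 = \left(-4 - 12\right) \left(- \frac{7}{- \frac{1}{7}}\right) 12 = - 16 \left(\left(-7\right) \left(-7\right)\right) 12 = \left(-16\right) 49 \cdot 12 = \left(-784\right) 12 = -9408$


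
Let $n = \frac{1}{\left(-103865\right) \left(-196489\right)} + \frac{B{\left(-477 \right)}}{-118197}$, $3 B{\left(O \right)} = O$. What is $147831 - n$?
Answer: $\frac{5168093253783579907}{34959469264305} \approx 1.4783 \cdot 10^{5}$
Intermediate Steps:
$B{\left(O \right)} = \frac{O}{3}$
$n = \frac{47027892548}{34959469264305}$ ($n = \frac{1}{\left(-103865\right) \left(-196489\right)} + \frac{\frac{1}{3} \left(-477\right)}{-118197} = \left(- \frac{1}{103865}\right) \left(- \frac{1}{196489}\right) - - \frac{53}{39399} = \frac{1}{20408329985} + \frac{53}{39399} = \frac{47027892548}{34959469264305} \approx 0.0013452$)
$147831 - n = 147831 - \frac{47027892548}{34959469264305} = \frac{5168093253783579907}{34959469264305}$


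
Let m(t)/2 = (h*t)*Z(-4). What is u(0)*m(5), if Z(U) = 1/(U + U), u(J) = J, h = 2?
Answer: 0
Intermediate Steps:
Z(U) = 1/(2*U)
m(t) = -t/2 (m(t) = 2*((2*t)*((½)/(-4))) = 2*((2*t)*((½)*(-¼))) = 2*((2*t)*(-⅛)) = 2*(-t/4) = -t/2)
u(0)*m(5) = 0*(-½*5) = 0*(-5/2) = 0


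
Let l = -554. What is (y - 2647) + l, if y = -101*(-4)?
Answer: -2797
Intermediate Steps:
y = 404
(y - 2647) + l = (404 - 2647) - 554 = -2243 - 554 = -2797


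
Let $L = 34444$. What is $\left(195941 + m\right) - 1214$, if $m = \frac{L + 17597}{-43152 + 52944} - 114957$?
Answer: $\frac{260386627}{3264} \approx 79775.0$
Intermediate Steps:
$m = - \frac{375202301}{3264}$ ($m = \frac{34444 + 17597}{-43152 + 52944} - 114957 = \frac{52041}{9792} - 114957 = 52041 \cdot \frac{1}{9792} - 114957 = \frac{17347}{3264} - 114957 = - \frac{375202301}{3264} \approx -1.1495 \cdot 10^{5}$)
$\left(195941 + m\right) - 1214 = \left(195941 - \frac{375202301}{3264}\right) - 1214 = \frac{264349123}{3264} - 1214 = \frac{260386627}{3264}$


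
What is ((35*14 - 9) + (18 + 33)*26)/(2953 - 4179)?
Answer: -1807/1226 ≈ -1.4739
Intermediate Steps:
((35*14 - 9) + (18 + 33)*26)/(2953 - 4179) = ((490 - 9) + 51*26)/(-1226) = (481 + 1326)*(-1/1226) = 1807*(-1/1226) = -1807/1226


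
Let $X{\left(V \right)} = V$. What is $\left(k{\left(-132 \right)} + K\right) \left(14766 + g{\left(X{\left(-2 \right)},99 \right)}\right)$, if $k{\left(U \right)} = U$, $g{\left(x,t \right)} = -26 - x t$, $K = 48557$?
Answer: $723372650$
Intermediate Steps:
$g{\left(x,t \right)} = -26 - t x$
$\left(k{\left(-132 \right)} + K\right) \left(14766 + g{\left(X{\left(-2 \right)},99 \right)}\right) = \left(-132 + 48557\right) \left(14766 - \left(26 + 99 \left(-2\right)\right)\right) = 48425 \left(14766 + \left(-26 + 198\right)\right) = 48425 \left(14766 + 172\right) = 48425 \cdot 14938 = 723372650$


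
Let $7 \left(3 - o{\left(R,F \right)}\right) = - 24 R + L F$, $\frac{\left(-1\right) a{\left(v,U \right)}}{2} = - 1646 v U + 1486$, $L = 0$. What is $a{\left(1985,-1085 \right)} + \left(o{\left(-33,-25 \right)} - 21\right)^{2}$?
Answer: $- \frac{347412375204}{49} \approx -7.09 \cdot 10^{9}$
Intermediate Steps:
$a{\left(v,U \right)} = -2972 + 3292 U v$ ($a{\left(v,U \right)} = - 2 \left(- 1646 v U + 1486\right) = - 2 \left(- 1646 U v + 1486\right) = - 2 \left(1486 - 1646 U v\right) = -2972 + 3292 U v$)
$o{\left(R,F \right)} = 3 + \frac{24 R}{7}$ ($o{\left(R,F \right)} = 3 - \frac{- 24 R + 0 F}{7} = 3 - \frac{- 24 R + 0}{7} = 3 - \frac{\left(-24\right) R}{7} = 3 + \frac{24 R}{7}$)
$a{\left(1985,-1085 \right)} + \left(o{\left(-33,-25 \right)} - 21\right)^{2} = \left(-2972 + 3292 \left(-1085\right) 1985\right) + \left(\left(3 + \frac{24}{7} \left(-33\right)\right) - 21\right)^{2} = \left(-2972 - 7090062700\right) + \left(\left(3 - \frac{792}{7}\right) - 21\right)^{2} = -7090065672 + \left(- \frac{771}{7} - 21\right)^{2} = -7090065672 + \left(- \frac{918}{7}\right)^{2} = -7090065672 + \frac{842724}{49} = - \frac{347412375204}{49}$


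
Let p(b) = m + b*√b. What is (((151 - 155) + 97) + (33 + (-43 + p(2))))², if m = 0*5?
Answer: 6897 + 332*√2 ≈ 7366.5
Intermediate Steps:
m = 0
p(b) = b^(3/2) (p(b) = 0 + b*√b = 0 + b^(3/2) = b^(3/2))
(((151 - 155) + 97) + (33 + (-43 + p(2))))² = (((151 - 155) + 97) + (33 + (-43 + 2^(3/2))))² = ((-4 + 97) + (33 + (-43 + 2*√2)))² = (93 + (-10 + 2*√2))² = (83 + 2*√2)²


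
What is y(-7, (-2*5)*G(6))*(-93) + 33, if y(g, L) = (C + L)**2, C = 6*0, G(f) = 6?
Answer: -334767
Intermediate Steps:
C = 0
y(g, L) = L**2 (y(g, L) = (0 + L)**2 = L**2)
y(-7, (-2*5)*G(6))*(-93) + 33 = (-2*5*6)**2*(-93) + 33 = (-10*6)**2*(-93) + 33 = (-60)**2*(-93) + 33 = 3600*(-93) + 33 = -334800 + 33 = -334767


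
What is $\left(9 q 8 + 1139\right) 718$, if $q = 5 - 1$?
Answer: $1024586$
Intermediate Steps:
$q = 4$
$\left(9 q 8 + 1139\right) 718 = \left(9 \cdot 4 \cdot 8 + 1139\right) 718 = \left(36 \cdot 8 + 1139\right) 718 = \left(288 + 1139\right) 718 = 1427 \cdot 718 = 1024586$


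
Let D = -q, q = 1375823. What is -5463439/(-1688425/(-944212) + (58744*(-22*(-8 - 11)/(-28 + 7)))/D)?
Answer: -21292145937083552892/10281081575797 ≈ -2.0710e+6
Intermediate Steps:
D = -1375823 (D = -1*1375823 = -1375823)
-5463439/(-1688425/(-944212) + (58744*(-22*(-8 - 11)/(-28 + 7)))/D) = -5463439/(-1688425/(-944212) + (58744*(-22*(-8 - 11)/(-28 + 7)))/(-1375823)) = -5463439/(-1688425*(-1/944212) + (58744*(-22/((-21/(-19)))))*(-1/1375823)) = -5463439/(1688425/944212 + (58744*(-22/((-21*(-1/19)))))*(-1/1375823)) = -5463439/(1688425/944212 + (58744*(-22/21/19))*(-1/1375823)) = -5463439/(1688425/944212 + (58744*(-22*19/21))*(-1/1375823)) = -5463439/(1688425/944212 + (58744*(-418/21))*(-1/1375823)) = -5463439/(1688425/944212 - 3507856/3*(-1/1375823)) = -5463439/(1688425/944212 + 3507856/4127469) = -5463439/10281081575797/3897205759428 = -5463439*3897205759428/10281081575797 = -21292145937083552892/10281081575797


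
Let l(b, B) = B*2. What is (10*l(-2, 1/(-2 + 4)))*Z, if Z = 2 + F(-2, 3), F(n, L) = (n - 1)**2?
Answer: 110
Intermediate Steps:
F(n, L) = (-1 + n)**2
Z = 11 (Z = 2 + (-1 - 2)**2 = 2 + (-3)**2 = 2 + 9 = 11)
l(b, B) = 2*B
(10*l(-2, 1/(-2 + 4)))*Z = (10*(2/(-2 + 4)))*11 = (10*(2/2))*11 = (10*(2*(1/2)))*11 = (10*1)*11 = 10*11 = 110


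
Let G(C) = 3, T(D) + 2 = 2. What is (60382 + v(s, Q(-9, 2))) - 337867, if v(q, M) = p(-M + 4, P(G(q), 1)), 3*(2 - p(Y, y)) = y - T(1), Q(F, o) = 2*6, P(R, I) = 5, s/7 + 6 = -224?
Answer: -832454/3 ≈ -2.7748e+5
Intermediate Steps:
s = -1610 (s = -42 + 7*(-224) = -42 - 1568 = -1610)
T(D) = 0 (T(D) = -2 + 2 = 0)
Q(F, o) = 12
p(Y, y) = 2 - y/3 (p(Y, y) = 2 - (y - 1*0)/3 = 2 - (y + 0)/3 = 2 - y/3)
v(q, M) = ⅓ (v(q, M) = 2 - ⅓*5 = 2 - 5/3 = ⅓)
(60382 + v(s, Q(-9, 2))) - 337867 = (60382 + ⅓) - 337867 = 181147/3 - 337867 = -832454/3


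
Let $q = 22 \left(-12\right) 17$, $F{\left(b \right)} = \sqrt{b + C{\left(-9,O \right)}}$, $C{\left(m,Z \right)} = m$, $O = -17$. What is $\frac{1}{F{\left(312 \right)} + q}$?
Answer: $- \frac{1496}{6713947} - \frac{\sqrt{303}}{20141841} \approx -0.00022368$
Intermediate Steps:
$F{\left(b \right)} = \sqrt{-9 + b}$ ($F{\left(b \right)} = \sqrt{b - 9} = \sqrt{-9 + b}$)
$q = -4488$ ($q = \left(-264\right) 17 = -4488$)
$\frac{1}{F{\left(312 \right)} + q} = \frac{1}{\sqrt{-9 + 312} - 4488} = \frac{1}{\sqrt{303} - 4488} = \frac{1}{-4488 + \sqrt{303}}$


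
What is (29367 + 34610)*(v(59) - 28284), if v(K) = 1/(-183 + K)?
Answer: -224381222009/124 ≈ -1.8095e+9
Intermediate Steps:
(29367 + 34610)*(v(59) - 28284) = (29367 + 34610)*(1/(-183 + 59) - 28284) = 63977*(1/(-124) - 28284) = 63977*(-1/124 - 28284) = 63977*(-3507217/124) = -224381222009/124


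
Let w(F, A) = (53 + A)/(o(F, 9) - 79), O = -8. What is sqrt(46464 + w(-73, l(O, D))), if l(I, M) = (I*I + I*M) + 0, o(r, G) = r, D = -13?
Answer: sqrt(268367666)/76 ≈ 215.55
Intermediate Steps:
l(I, M) = I**2 + I*M (l(I, M) = (I**2 + I*M) + 0 = I**2 + I*M)
w(F, A) = (53 + A)/(-79 + F) (w(F, A) = (53 + A)/(F - 79) = (53 + A)/(-79 + F))
sqrt(46464 + w(-73, l(O, D))) = sqrt(46464 + (53 - 8*(-8 - 13))/(-79 - 73)) = sqrt(46464 + (53 - 8*(-21))/(-152)) = sqrt(46464 - (53 + 168)/152) = sqrt(46464 - 1/152*221) = sqrt(46464 - 221/152) = sqrt(7062307/152) = sqrt(268367666)/76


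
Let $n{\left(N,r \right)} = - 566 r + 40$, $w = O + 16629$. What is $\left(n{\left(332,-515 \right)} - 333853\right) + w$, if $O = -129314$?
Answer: $-155008$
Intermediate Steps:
$w = -112685$ ($w = -129314 + 16629 = -112685$)
$n{\left(N,r \right)} = 40 - 566 r$
$\left(n{\left(332,-515 \right)} - 333853\right) + w = \left(\left(40 - -291490\right) - 333853\right) - 112685 = \left(\left(40 + 291490\right) - 333853\right) - 112685 = \left(291530 - 333853\right) - 112685 = -42323 - 112685 = -155008$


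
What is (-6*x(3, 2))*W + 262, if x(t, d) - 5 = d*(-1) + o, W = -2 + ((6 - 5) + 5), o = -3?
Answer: 262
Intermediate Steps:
W = 4 (W = -2 + (1 + 5) = -2 + 6 = 4)
x(t, d) = 2 - d (x(t, d) = 5 + (d*(-1) - 3) = 5 + (-d - 3) = 5 + (-3 - d) = 2 - d)
(-6*x(3, 2))*W + 262 = -6*(2 - 1*2)*4 + 262 = -6*(2 - 2)*4 + 262 = -6*0*4 + 262 = 0*4 + 262 = 0 + 262 = 262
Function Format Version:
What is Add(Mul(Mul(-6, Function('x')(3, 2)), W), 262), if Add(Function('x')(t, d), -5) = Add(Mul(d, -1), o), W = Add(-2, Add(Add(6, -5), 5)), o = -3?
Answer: 262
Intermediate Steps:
W = 4 (W = Add(-2, Add(1, 5)) = Add(-2, 6) = 4)
Function('x')(t, d) = Add(2, Mul(-1, d)) (Function('x')(t, d) = Add(5, Add(Mul(d, -1), -3)) = Add(5, Add(Mul(-1, d), -3)) = Add(5, Add(-3, Mul(-1, d))) = Add(2, Mul(-1, d)))
Add(Mul(Mul(-6, Function('x')(3, 2)), W), 262) = Add(Mul(Mul(-6, Add(2, Mul(-1, 2))), 4), 262) = Add(Mul(Mul(-6, Add(2, -2)), 4), 262) = Add(Mul(Mul(-6, 0), 4), 262) = Add(Mul(0, 4), 262) = Add(0, 262) = 262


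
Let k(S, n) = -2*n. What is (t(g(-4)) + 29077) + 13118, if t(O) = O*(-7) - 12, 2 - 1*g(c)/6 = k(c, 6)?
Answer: 41595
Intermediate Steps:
g(c) = 84 (g(c) = 12 - (-12)*6 = 12 - 6*(-12) = 12 + 72 = 84)
t(O) = -12 - 7*O (t(O) = -7*O - 12 = -12 - 7*O)
(t(g(-4)) + 29077) + 13118 = ((-12 - 7*84) + 29077) + 13118 = ((-12 - 588) + 29077) + 13118 = (-600 + 29077) + 13118 = 28477 + 13118 = 41595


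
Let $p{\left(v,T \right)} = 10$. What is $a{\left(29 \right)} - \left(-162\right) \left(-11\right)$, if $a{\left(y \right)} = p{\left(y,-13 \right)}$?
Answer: $-1772$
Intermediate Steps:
$a{\left(y \right)} = 10$
$a{\left(29 \right)} - \left(-162\right) \left(-11\right) = 10 - \left(-162\right) \left(-11\right) = 10 - 1782 = -1772$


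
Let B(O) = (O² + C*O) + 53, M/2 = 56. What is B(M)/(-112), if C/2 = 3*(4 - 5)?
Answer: -11925/112 ≈ -106.47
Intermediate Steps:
M = 112 (M = 2*56 = 112)
C = -6 (C = 2*(3*(4 - 5)) = 2*(3*(-1)) = 2*(-3) = -6)
B(O) = 53 + O² - 6*O (B(O) = (O² - 6*O) + 53 = 53 + O² - 6*O)
B(M)/(-112) = (53 + 112² - 6*112)/(-112) = (53 + 12544 - 672)*(-1/112) = 11925*(-1/112) = -11925/112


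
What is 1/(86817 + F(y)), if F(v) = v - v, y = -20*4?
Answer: 1/86817 ≈ 1.1518e-5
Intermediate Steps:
y = -80
F(v) = 0
1/(86817 + F(y)) = 1/(86817 + 0) = 1/86817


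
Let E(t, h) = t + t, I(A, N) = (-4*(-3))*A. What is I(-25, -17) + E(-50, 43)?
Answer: -400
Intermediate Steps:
I(A, N) = 12*A
E(t, h) = 2*t
I(-25, -17) + E(-50, 43) = 12*(-25) + 2*(-50) = -300 - 100 = -400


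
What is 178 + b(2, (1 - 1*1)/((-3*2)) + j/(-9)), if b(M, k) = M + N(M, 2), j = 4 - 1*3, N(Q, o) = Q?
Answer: 182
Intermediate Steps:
j = 1 (j = 4 - 3 = 1)
b(M, k) = 2*M (b(M, k) = M + M = 2*M)
178 + b(2, (1 - 1*1)/((-3*2)) + j/(-9)) = 178 + 2*2 = 178 + 4 = 182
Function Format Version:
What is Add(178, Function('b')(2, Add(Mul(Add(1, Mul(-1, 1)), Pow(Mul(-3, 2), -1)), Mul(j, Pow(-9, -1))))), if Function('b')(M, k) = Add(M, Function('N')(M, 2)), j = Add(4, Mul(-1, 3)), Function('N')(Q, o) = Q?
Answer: 182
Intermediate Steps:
j = 1 (j = Add(4, -3) = 1)
Function('b')(M, k) = Mul(2, M) (Function('b')(M, k) = Add(M, M) = Mul(2, M))
Add(178, Function('b')(2, Add(Mul(Add(1, Mul(-1, 1)), Pow(Mul(-3, 2), -1)), Mul(j, Pow(-9, -1))))) = Add(178, Mul(2, 2)) = Add(178, 4) = 182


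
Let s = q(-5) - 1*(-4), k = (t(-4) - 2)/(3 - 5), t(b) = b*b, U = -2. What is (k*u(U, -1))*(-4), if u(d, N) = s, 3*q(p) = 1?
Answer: 364/3 ≈ 121.33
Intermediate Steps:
q(p) = 1/3 (q(p) = (1/3)*1 = 1/3)
t(b) = b**2
k = -7 (k = ((-4)**2 - 2)/(3 - 5) = (16 - 2)/(-2) = 14*(-1/2) = -7)
s = 13/3 (s = 1/3 - 1*(-4) = 1/3 + 4 = 13/3 ≈ 4.3333)
u(d, N) = 13/3
(k*u(U, -1))*(-4) = -7*13/3*(-4) = -91/3*(-4) = 364/3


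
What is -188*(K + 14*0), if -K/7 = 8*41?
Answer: 431648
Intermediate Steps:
K = -2296 (K = -56*41 = -7*328 = -2296)
-188*(K + 14*0) = -188*(-2296 + 14*0) = -188*(-2296 + 0) = -188*(-2296) = 431648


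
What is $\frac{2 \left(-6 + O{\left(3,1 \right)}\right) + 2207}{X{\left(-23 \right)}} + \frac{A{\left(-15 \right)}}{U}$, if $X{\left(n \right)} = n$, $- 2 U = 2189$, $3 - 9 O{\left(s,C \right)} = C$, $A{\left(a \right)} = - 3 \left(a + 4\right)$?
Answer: $- \frac{3933283}{41193} \approx -95.484$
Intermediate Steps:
$A{\left(a \right)} = -12 - 3 a$ ($A{\left(a \right)} = - 3 \left(4 + a\right) = -12 - 3 a$)
$O{\left(s,C \right)} = \frac{1}{3} - \frac{C}{9}$
$U = - \frac{2189}{2}$ ($U = \left(- \frac{1}{2}\right) 2189 = - \frac{2189}{2} \approx -1094.5$)
$\frac{2 \left(-6 + O{\left(3,1 \right)}\right) + 2207}{X{\left(-23 \right)}} + \frac{A{\left(-15 \right)}}{U} = \frac{2 \left(-6 + \left(\frac{1}{3} - \frac{1}{9}\right)\right) + 2207}{-23} + \frac{-12 - -45}{- \frac{2189}{2}} = \left(2 \left(-6 + \left(\frac{1}{3} - \frac{1}{9}\right)\right) + 2207\right) \left(- \frac{1}{23}\right) + \left(-12 + 45\right) \left(- \frac{2}{2189}\right) = \left(2 \left(-6 + \frac{2}{9}\right) + 2207\right) \left(- \frac{1}{23}\right) + 33 \left(- \frac{2}{2189}\right) = \left(2 \left(- \frac{52}{9}\right) + 2207\right) \left(- \frac{1}{23}\right) - \frac{6}{199} = \left(- \frac{104}{9} + 2207\right) \left(- \frac{1}{23}\right) - \frac{6}{199} = \frac{19759}{9} \left(- \frac{1}{23}\right) - \frac{6}{199} = - \frac{19759}{207} - \frac{6}{199} = - \frac{3933283}{41193}$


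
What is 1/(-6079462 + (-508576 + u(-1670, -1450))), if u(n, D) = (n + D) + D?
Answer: -1/6592608 ≈ -1.5169e-7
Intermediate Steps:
u(n, D) = n + 2*D (u(n, D) = (D + n) + D = n + 2*D)
1/(-6079462 + (-508576 + u(-1670, -1450))) = 1/(-6079462 + (-508576 + (-1670 + 2*(-1450)))) = 1/(-6079462 + (-508576 + (-1670 - 2900))) = 1/(-6079462 + (-508576 - 4570)) = 1/(-6079462 - 513146) = 1/(-6592608) = -1/6592608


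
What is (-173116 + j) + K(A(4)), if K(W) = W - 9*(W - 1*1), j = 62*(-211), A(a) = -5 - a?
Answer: -186117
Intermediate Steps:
j = -13082
K(W) = 9 - 8*W (K(W) = W - 9*(W - 1) = W - 9*(-1 + W) = W + (9 - 9*W) = 9 - 8*W)
(-173116 + j) + K(A(4)) = (-173116 - 13082) + (9 - 8*(-5 - 1*4)) = -186198 + (9 - 8*(-5 - 4)) = -186198 + (9 - 8*(-9)) = -186198 + (9 + 72) = -186198 + 81 = -186117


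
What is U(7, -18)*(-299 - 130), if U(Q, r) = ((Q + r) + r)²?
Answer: -360789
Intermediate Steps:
U(Q, r) = (Q + 2*r)²
U(7, -18)*(-299 - 130) = (7 + 2*(-18))²*(-299 - 130) = (7 - 36)²*(-429) = (-29)²*(-429) = 841*(-429) = -360789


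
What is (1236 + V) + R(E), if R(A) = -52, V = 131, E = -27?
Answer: 1315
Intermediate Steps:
(1236 + V) + R(E) = (1236 + 131) - 52 = 1367 - 52 = 1315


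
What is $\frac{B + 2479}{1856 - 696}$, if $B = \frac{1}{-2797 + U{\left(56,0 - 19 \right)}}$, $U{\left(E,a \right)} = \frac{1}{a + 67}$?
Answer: $\frac{332818097}{155735800} \approx 2.1371$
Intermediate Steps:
$U{\left(E,a \right)} = \frac{1}{67 + a}$
$B = - \frac{48}{134255}$ ($B = \frac{1}{-2797 + \frac{1}{67 + \left(0 - 19\right)}} = \frac{1}{-2797 + \frac{1}{67 - 19}} = \frac{1}{-2797 + \frac{1}{48}} = \frac{1}{- \frac{134255}{48}} = - \frac{48}{134255} \approx -0.00035753$)
$\frac{B + 2479}{1856 - 696} = \frac{- \frac{48}{134255} + 2479}{1856 - 696} = \frac{332818097}{134255 \cdot 1160} = \frac{332818097}{134255} \cdot \frac{1}{1160} = \frac{332818097}{155735800}$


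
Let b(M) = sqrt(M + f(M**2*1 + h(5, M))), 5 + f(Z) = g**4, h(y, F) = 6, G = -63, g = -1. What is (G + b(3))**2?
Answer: (63 - I)**2 ≈ 3968.0 - 126.0*I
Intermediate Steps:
f(Z) = -4 (f(Z) = -5 + (-1)**4 = -5 + 1 = -4)
b(M) = sqrt(-4 + M) (b(M) = sqrt(M - 4) = sqrt(-4 + M))
(G + b(3))**2 = (-63 + sqrt(-4 + 3))**2 = (-63 + sqrt(-1))**2 = (-63 + I)**2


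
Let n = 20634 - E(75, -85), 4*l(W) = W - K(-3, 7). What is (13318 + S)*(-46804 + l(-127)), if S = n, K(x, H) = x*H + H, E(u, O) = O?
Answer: -6376117173/4 ≈ -1.5940e+9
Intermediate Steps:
K(x, H) = H + H*x (K(x, H) = H*x + H = H + H*x)
l(W) = 7/2 + W/4 (l(W) = (W - 7*(1 - 3))/4 = (W - 7*(-2))/4 = (W - 1*(-14))/4 = (W + 14)/4 = (14 + W)/4 = 7/2 + W/4)
n = 20719 (n = 20634 - 1*(-85) = 20634 + 85 = 20719)
S = 20719
(13318 + S)*(-46804 + l(-127)) = (13318 + 20719)*(-46804 + (7/2 + (¼)*(-127))) = 34037*(-46804 + (7/2 - 127/4)) = 34037*(-46804 - 113/4) = 34037*(-187329/4) = -6376117173/4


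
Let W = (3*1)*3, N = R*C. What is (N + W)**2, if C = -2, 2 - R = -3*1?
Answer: 1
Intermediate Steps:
R = 5 (R = 2 - (-3) = 2 - 1*(-3) = 2 + 3 = 5)
N = -10 (N = 5*(-2) = -10)
W = 9 (W = 3*3 = 9)
(N + W)**2 = (-10 + 9)**2 = (-1)**2 = 1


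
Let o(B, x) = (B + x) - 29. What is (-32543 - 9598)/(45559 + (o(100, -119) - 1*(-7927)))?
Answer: -3831/4858 ≈ -0.78860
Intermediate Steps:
o(B, x) = -29 + B + x
(-32543 - 9598)/(45559 + (o(100, -119) - 1*(-7927))) = (-32543 - 9598)/(45559 + ((-29 + 100 - 119) - 1*(-7927))) = -42141/(45559 + (-48 + 7927)) = -42141/(45559 + 7879) = -42141/53438 = -42141*1/53438 = -3831/4858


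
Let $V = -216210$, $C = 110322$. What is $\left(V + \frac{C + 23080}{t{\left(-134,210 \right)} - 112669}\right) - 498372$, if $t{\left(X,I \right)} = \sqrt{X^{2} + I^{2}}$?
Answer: $- \frac{9071091513395848}{12694241505} - \frac{266804 \sqrt{15514}}{12694241505} \approx -7.1458 \cdot 10^{5}$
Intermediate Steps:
$t{\left(X,I \right)} = \sqrt{I^{2} + X^{2}}$
$\left(V + \frac{C + 23080}{t{\left(-134,210 \right)} - 112669}\right) - 498372 = \left(-216210 + \frac{110322 + 23080}{\sqrt{210^{2} + \left(-134\right)^{2}} - 112669}\right) - 498372 = \left(-216210 + \frac{133402}{\sqrt{44100 + 17956} - 112669}\right) - 498372 = \left(-216210 + \frac{133402}{\sqrt{62056} - 112669}\right) - 498372 = \left(-216210 + \frac{133402}{2 \sqrt{15514} - 112669}\right) - 498372 = \left(-216210 + \frac{133402}{-112669 + 2 \sqrt{15514}}\right) - 498372 = -714582 + \frac{133402}{-112669 + 2 \sqrt{15514}}$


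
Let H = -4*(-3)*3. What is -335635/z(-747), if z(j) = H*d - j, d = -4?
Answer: -335635/603 ≈ -556.61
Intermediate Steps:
H = 36 (H = 12*3 = 36)
z(j) = -144 - j (z(j) = 36*(-4) - j = -144 - j)
-335635/z(-747) = -335635/(-144 - 1*(-747)) = -335635/(-144 + 747) = -335635/603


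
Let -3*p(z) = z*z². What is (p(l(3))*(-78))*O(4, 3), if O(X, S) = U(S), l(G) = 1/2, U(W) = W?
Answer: 39/4 ≈ 9.7500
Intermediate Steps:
l(G) = ½
O(X, S) = S
p(z) = -z³/3 (p(z) = -z*z²/3 = -z³/3)
(p(l(3))*(-78))*O(4, 3) = (-(½)³/3*(-78))*3 = (-⅓*⅛*(-78))*3 = -1/24*(-78)*3 = (13/4)*3 = 39/4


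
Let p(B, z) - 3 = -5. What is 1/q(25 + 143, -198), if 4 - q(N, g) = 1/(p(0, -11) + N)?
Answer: 166/663 ≈ 0.25038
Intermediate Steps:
p(B, z) = -2 (p(B, z) = 3 - 5 = -2)
q(N, g) = 4 - 1/(-2 + N)
1/q(25 + 143, -198) = 1/((-9 + 4*(25 + 143))/(-2 + (25 + 143))) = 1/((-9 + 4*168)/(-2 + 168)) = 1/((-9 + 672)/166) = 1/((1/166)*663) = 1/(663/166) = 166/663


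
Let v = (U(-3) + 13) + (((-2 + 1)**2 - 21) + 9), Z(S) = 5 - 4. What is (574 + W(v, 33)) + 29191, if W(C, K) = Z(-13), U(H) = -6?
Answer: 29766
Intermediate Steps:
Z(S) = 1
v = -4 (v = (-6 + 13) + (((-2 + 1)**2 - 21) + 9) = 7 + (((-1)**2 - 21) + 9) = 7 + ((1 - 21) + 9) = 7 + (-20 + 9) = 7 - 11 = -4)
W(C, K) = 1
(574 + W(v, 33)) + 29191 = (574 + 1) + 29191 = 575 + 29191 = 29766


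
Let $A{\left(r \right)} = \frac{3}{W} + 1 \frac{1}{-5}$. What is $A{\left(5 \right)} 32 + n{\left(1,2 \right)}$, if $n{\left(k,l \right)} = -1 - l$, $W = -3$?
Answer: $- \frac{207}{5} \approx -41.4$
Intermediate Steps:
$A{\left(r \right)} = - \frac{6}{5}$ ($A{\left(r \right)} = \frac{3}{-3} + 1 \frac{1}{-5} = 3 \left(- \frac{1}{3}\right) + 1 \left(- \frac{1}{5}\right) = -1 - \frac{1}{5} = - \frac{6}{5}$)
$A{\left(5 \right)} 32 + n{\left(1,2 \right)} = \left(- \frac{6}{5}\right) 32 - 3 = - \frac{192}{5} - 3 = - \frac{207}{5}$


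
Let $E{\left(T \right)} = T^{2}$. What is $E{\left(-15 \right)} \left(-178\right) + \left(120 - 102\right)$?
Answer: $-40032$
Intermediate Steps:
$E{\left(-15 \right)} \left(-178\right) + \left(120 - 102\right) = \left(-15\right)^{2} \left(-178\right) + \left(120 - 102\right) = 225 \left(-178\right) + 18 = -40050 + 18 = -40032$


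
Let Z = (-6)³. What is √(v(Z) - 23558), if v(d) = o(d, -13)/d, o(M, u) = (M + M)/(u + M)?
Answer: 76*I*√213886/229 ≈ 153.49*I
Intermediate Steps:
Z = -216
o(M, u) = 2*M/(M + u) (o(M, u) = (2*M)/(M + u) = 2*M/(M + u))
v(d) = 2/(-13 + d) (v(d) = (2*d/(d - 13))/d = (2*d/(-13 + d))/d = 2/(-13 + d))
√(v(Z) - 23558) = √(2/(-13 - 216) - 23558) = √(2/(-229) - 23558) = √(2*(-1/229) - 23558) = √(-2/229 - 23558) = √(-5394784/229) = 76*I*√213886/229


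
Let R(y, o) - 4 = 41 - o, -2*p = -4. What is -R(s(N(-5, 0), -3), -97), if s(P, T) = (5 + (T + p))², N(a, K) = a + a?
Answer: -142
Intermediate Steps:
p = 2 (p = -½*(-4) = 2)
N(a, K) = 2*a
s(P, T) = (7 + T)² (s(P, T) = (5 + (T + 2))² = (5 + (2 + T))² = (7 + T)²)
R(y, o) = 45 - o (R(y, o) = 4 + (41 - o) = 45 - o)
-R(s(N(-5, 0), -3), -97) = -(45 - 1*(-97)) = -(45 + 97) = -1*142 = -142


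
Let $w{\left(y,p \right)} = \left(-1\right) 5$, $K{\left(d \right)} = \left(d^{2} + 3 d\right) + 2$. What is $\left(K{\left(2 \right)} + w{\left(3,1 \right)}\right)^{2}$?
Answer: $49$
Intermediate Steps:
$K{\left(d \right)} = 2 + d^{2} + 3 d$
$w{\left(y,p \right)} = -5$
$\left(K{\left(2 \right)} + w{\left(3,1 \right)}\right)^{2} = \left(\left(2 + 2^{2} + 3 \cdot 2\right) - 5\right)^{2} = \left(\left(2 + 4 + 6\right) - 5\right)^{2} = \left(12 - 5\right)^{2} = 7^{2} = 49$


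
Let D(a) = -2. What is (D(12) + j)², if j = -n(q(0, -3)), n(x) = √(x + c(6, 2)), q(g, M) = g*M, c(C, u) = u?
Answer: (2 + √2)² ≈ 11.657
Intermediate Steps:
q(g, M) = M*g
n(x) = √(2 + x) (n(x) = √(x + 2) = √(2 + x))
j = -√2 (j = -√(2 - 3*0) = -√(2 + 0) = -√2 ≈ -1.4142)
(D(12) + j)² = (-2 - √2)²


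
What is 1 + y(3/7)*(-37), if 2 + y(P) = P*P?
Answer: 3342/49 ≈ 68.204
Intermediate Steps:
y(P) = -2 + P² (y(P) = -2 + P*P = -2 + P²)
1 + y(3/7)*(-37) = 1 + (-2 + (3/7)²)*(-37) = 1 + (-2 + 9/49)*(-37) = 1 - 89/49*(-37) = 1 + 3293/49 = 3342/49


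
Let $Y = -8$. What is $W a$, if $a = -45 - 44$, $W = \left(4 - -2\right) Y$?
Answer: $4272$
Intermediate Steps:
$W = -48$ ($W = \left(4 - -2\right) \left(-8\right) = \left(4 + 2\right) \left(-8\right) = 6 \left(-8\right) = -48$)
$a = -89$
$W a = \left(-48\right) \left(-89\right) = 4272$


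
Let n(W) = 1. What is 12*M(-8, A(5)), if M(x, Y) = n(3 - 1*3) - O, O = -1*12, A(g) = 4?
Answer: 156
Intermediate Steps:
O = -12
M(x, Y) = 13 (M(x, Y) = 1 - 1*(-12) = 1 + 12 = 13)
12*M(-8, A(5)) = 12*13 = 156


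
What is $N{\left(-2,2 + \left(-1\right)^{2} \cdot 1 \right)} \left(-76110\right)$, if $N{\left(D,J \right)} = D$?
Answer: $152220$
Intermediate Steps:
$N{\left(-2,2 + \left(-1\right)^{2} \cdot 1 \right)} \left(-76110\right) = \left(-2\right) \left(-76110\right) = 152220$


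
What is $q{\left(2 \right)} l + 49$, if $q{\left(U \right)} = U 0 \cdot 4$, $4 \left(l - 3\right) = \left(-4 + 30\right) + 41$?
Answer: $49$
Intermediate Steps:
$l = \frac{79}{4}$ ($l = 3 + \frac{\left(-4 + 30\right) + 41}{4} = 3 + \frac{26 + 41}{4} = 3 + \frac{1}{4} \cdot 67 = 3 + \frac{67}{4} = \frac{79}{4} \approx 19.75$)
$q{\left(U \right)} = 0$ ($q{\left(U \right)} = 0 \cdot 4 = 0$)
$q{\left(2 \right)} l + 49 = 0 \cdot \frac{79}{4} + 49 = 0 + 49 = 49$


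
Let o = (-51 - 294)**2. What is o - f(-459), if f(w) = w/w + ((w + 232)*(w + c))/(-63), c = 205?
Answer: 7556170/63 ≈ 1.1994e+5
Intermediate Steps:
o = 119025 (o = (-345)**2 = 119025)
f(w) = 1 - (205 + w)*(232 + w)/63 (f(w) = w/w + ((w + 232)*(w + 205))/(-63) = 1 + ((232 + w)*(205 + w))*(-1/63) = 1 + ((205 + w)*(232 + w))*(-1/63) = 1 - (205 + w)*(232 + w)/63)
o - f(-459) = 119025 - (-47497/63 - 437/63*(-459) - 1/63*(-459)**2) = 119025 - (-47497/63 + 22287/7 - 1/63*210681) = 119025 - (-47497/63 + 22287/7 - 23409/7) = 119025 - 1*(-57595/63) = 119025 + 57595/63 = 7556170/63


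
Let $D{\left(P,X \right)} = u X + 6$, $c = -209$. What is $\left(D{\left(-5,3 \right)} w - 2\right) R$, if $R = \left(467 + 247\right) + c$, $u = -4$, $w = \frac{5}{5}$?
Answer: $-4040$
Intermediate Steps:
$w = 1$ ($w = 5 \cdot \frac{1}{5} = 1$)
$D{\left(P,X \right)} = 6 - 4 X$ ($D{\left(P,X \right)} = - 4 X + 6 = 6 - 4 X$)
$R = 505$ ($R = \left(467 + 247\right) - 209 = 714 - 209 = 505$)
$\left(D{\left(-5,3 \right)} w - 2\right) R = \left(\left(6 - 12\right) 1 - 2\right) 505 = \left(\left(-6\right) 1 - 2\right) 505 = \left(-6 - 2\right) 505 = \left(-8\right) 505 = -4040$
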